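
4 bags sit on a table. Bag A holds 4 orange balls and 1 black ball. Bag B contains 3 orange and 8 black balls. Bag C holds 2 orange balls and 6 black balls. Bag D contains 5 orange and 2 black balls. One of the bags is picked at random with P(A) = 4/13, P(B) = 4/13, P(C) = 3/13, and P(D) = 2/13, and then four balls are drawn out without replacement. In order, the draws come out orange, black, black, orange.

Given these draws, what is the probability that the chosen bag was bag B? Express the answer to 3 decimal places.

0.456

Compute the likelihood of the observed sequence for each case: P(data | bag A) = (4/5)(1/4)(0/3) = 0; P(data | bag B) = (3/11)(8/10)(7/9)(2/8) = 0.042424; P(data | bag C) = (2/8)(6/7)(5/6)(1/5) = 0.035714; P(data | bag D) = (5/7)(2/6)(1/5)(4/4) = 0.047619.
Multiplying each by its prior: 4/13 · 0 = 0, 4/13 · 0.042424 = 0.013054, 3/13 · 0.035714 = 0.0082418, 2/13 · 0.047619 = 0.007326; summing to 0.028621.
By Bayes' rule, P(bag B | data) = (0.013054) / (0.028621) = 0.45608.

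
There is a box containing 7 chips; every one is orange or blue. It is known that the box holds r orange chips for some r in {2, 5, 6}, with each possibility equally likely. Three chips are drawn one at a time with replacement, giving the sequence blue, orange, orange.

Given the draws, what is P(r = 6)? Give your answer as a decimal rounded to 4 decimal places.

Compute the likelihood of the observed sequence for each case: P(data | r = 2) = (5/7)(2/7)(2/7) = 0.058309; P(data | r = 5) = (2/7)(5/7)(5/7) = 0.14577; P(data | r = 6) = (1/7)(6/7)(6/7) = 0.10496.
Multiplying each by its prior: 1/3 · 0.058309 = 0.019436, 1/3 · 0.14577 = 0.048591, 1/3 · 0.10496 = 0.034985; summing to 0.10301.
Hence P(r = 6 | data) = (0.034985) / (0.10301) = 0.33962.

0.3396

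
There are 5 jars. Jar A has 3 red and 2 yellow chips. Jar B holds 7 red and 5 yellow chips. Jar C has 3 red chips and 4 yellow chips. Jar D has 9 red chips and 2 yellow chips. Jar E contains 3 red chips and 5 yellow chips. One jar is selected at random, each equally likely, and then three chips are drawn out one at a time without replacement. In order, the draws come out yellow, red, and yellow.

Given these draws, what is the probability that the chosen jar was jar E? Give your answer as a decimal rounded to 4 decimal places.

0.3110

Under each hypothesis, the probability of the observed sequence is: P(data | jar A) = (2/5)(3/4)(1/3) = 0.1; P(data | jar B) = (5/12)(7/11)(4/10) = 0.10606; P(data | jar C) = (4/7)(3/6)(3/5) = 0.17143; P(data | jar D) = (2/11)(9/10)(1/9) = 0.018182; P(data | jar E) = (5/8)(3/7)(4/6) = 0.17857.
Multiplying each by its prior: 1/5 · 0.1 = 0.02, 1/5 · 0.10606 = 0.021212, 1/5 · 0.17143 = 0.034286, 1/5 · 0.018182 = 0.0036364, 1/5 · 0.17857 = 0.035714; summing to 0.11485.
Hence P(jar E | data) = (0.035714) / (0.11485) = 0.31097.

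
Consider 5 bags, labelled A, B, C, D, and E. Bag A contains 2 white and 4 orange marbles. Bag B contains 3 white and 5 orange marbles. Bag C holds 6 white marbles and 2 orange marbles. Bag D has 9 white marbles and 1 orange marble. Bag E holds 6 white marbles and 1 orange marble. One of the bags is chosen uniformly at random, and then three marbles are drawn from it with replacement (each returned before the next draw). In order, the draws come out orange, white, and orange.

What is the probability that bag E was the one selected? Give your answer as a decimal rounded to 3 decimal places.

Under each hypothesis, the probability of the observed sequence is: P(data | bag A) = (4/6)(2/6)(4/6) = 0.14815; P(data | bag B) = (5/8)(3/8)(5/8) = 0.14648; P(data | bag C) = (2/8)(6/8)(2/8) = 0.046875; P(data | bag D) = (1/10)(9/10)(1/10) = 0.009; P(data | bag E) = (1/7)(6/7)(1/7) = 0.017493.
The prior-weighted likelihoods are 1/5 · 0.14815 = 0.02963, 1/5 · 0.14648 = 0.029297, 1/5 · 0.046875 = 0.009375, 1/5 · 0.009 = 0.0018, 1/5 · 0.017493 = 0.0034985; summing to 0.0736.
Therefore the posterior P(bag E | data) = (0.0034985) / (0.0736) = 0.047535.

0.048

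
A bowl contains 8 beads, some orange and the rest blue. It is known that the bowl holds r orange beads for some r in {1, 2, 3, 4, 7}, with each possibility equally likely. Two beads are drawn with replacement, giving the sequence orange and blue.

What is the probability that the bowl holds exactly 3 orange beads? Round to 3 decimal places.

0.263

Under each hypothesis, the probability of the observed sequence is: P(data | r = 1) = (1/8)(7/8) = 7/64; P(data | r = 2) = (2/8)(6/8) = 3/16; P(data | r = 3) = (3/8)(5/8) = 15/64; P(data | r = 4) = (4/8)(4/8) = 1/4; P(data | r = 7) = (7/8)(1/8) = 7/64.
The prior-weighted likelihoods are 1/5 · 7/64 = 7/320, 1/5 · 3/16 = 3/80, 1/5 · 15/64 = 3/64, 1/5 · 1/4 = 1/20, 1/5 · 7/64 = 7/320; summing to 57/320.
So P(r = 3 | data) = (3/64) / (57/320) = 5/19.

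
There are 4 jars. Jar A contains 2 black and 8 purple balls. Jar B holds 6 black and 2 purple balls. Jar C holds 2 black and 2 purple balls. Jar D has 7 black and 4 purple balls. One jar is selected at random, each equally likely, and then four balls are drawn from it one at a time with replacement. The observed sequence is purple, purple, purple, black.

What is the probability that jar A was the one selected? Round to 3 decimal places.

For each hypothesis, P(data | H) works out to: P(data | jar A) = (8/10)(8/10)(8/10)(2/10) = 0.1024; P(data | jar B) = (2/8)(2/8)(2/8)(6/8) = 0.011719; P(data | jar C) = (2/4)(2/4)(2/4)(2/4) = 0.0625; P(data | jar D) = (4/11)(4/11)(4/11)(7/11) = 0.030599.
Multiplying each by its prior: 1/4 · 0.1024 = 0.0256, 1/4 · 0.011719 = 0.0029297, 1/4 · 0.0625 = 0.015625, 1/4 · 0.030599 = 0.0076498; these sum to 0.051804.
By Bayes' rule, P(jar A | data) = (0.0256) / (0.051804) = 0.49417.

0.494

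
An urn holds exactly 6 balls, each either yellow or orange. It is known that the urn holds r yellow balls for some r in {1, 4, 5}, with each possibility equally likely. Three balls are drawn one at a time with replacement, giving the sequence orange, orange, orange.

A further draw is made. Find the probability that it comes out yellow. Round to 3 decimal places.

Under each hypothesis, the probability of the observed sequence is: P(data | r = 1) = (5/6)(5/6)(5/6) = 125/216; P(data | r = 4) = (2/6)(2/6)(2/6) = 1/27; P(data | r = 5) = (1/6)(1/6)(1/6) = 1/216.
The prior-weighted likelihoods are 1/3 · 125/216 = 125/648, 1/3 · 1/27 = 1/81, 1/3 · 1/216 = 1/648; summing to 67/324.
Normalising, the posterior is P(r = 1 | data) = 125/134, P(r = 4 | data) = 4/67, P(r = 5 | data) = 1/134.
The predictive probability is P(yellow next | data) = (1/6)(125/134) + (2/3)(4/67) + (5/6)(1/134) = 27/134.

0.201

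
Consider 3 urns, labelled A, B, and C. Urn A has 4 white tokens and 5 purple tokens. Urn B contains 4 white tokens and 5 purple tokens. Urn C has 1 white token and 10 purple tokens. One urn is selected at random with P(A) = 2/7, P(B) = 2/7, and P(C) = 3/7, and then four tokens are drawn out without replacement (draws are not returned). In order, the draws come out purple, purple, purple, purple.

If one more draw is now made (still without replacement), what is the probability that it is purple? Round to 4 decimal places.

0.8067

Compute the likelihood of the observed sequence for each case: P(data | urn A) = (5/9)(4/8)(3/7)(2/6) = 0.039683; P(data | urn B) = (5/9)(4/8)(3/7)(2/6) = 0.039683; P(data | urn C) = (10/11)(9/10)(8/9)(7/8) = 0.63636.
Weighting by the prior gives 2/7 · 0.039683 = 0.011338, 2/7 · 0.039683 = 0.011338, 3/7 · 0.63636 = 0.27273; summing to 0.2954.
The posterior is then P(urn A | data) = 0.038381, P(urn B | data) = 0.038381, P(urn C | data) = 0.92324.
The predictive probability is P(purple next | data) = (1/5)(0.038381) + (1/5)(0.038381) + (6/7)(0.92324) = 0.8067.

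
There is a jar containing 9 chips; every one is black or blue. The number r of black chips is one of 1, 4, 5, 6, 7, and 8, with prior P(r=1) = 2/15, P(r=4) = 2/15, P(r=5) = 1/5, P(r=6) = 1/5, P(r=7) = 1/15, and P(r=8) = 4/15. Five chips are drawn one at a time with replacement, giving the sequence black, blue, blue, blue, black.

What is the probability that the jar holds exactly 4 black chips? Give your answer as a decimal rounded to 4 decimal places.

0.2988

Under each hypothesis, the probability of the observed sequence is: P(data | r = 1) = (1/9)(8/9)(8/9)(8/9)(1/9) = 0.0086708; P(data | r = 4) = (4/9)(5/9)(5/9)(5/9)(4/9) = 0.03387; P(data | r = 5) = (5/9)(4/9)(4/9)(4/9)(5/9) = 0.027096; P(data | r = 6) = (6/9)(3/9)(3/9)(3/9)(6/9) = 0.016461; P(data | r = 7) = (7/9)(2/9)(2/9)(2/9)(7/9) = 0.0066386; P(data | r = 8) = (8/9)(1/9)(1/9)(1/9)(8/9) = 0.0010838.
The prior-weighted likelihoods are 2/15 · 0.0086708 = 0.0011561, 2/15 · 0.03387 = 0.004516, 1/5 · 0.027096 = 0.0054192, 1/5 · 0.016461 = 0.0032922, 1/15 · 0.0066386 = 0.00044257, 4/15 · 0.0010838 = 0.00028903; these sum to 0.015115.
By Bayes' rule, P(r = 4 | data) = (0.004516) / (0.015115) = 0.29878.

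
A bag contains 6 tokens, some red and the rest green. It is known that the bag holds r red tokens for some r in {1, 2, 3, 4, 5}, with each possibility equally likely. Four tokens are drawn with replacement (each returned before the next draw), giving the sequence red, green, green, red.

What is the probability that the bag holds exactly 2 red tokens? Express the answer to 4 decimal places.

0.2471

Under each hypothesis, the probability of the observed sequence is: P(data | r = 1) = (1/6)(5/6)(5/6)(1/6) = 0.01929; P(data | r = 2) = (2/6)(4/6)(4/6)(2/6) = 0.049383; P(data | r = 3) = (3/6)(3/6)(3/6)(3/6) = 0.0625; P(data | r = 4) = (4/6)(2/6)(2/6)(4/6) = 0.049383; P(data | r = 5) = (5/6)(1/6)(1/6)(5/6) = 0.01929.
Weighting by the prior gives 1/5 · 0.01929 = 0.003858, 1/5 · 0.049383 = 0.0098765, 1/5 · 0.0625 = 0.0125, 1/5 · 0.049383 = 0.0098765, 1/5 · 0.01929 = 0.003858; these sum to 0.039969.
Therefore the posterior P(r = 2 | data) = (0.0098765) / (0.039969) = 0.2471.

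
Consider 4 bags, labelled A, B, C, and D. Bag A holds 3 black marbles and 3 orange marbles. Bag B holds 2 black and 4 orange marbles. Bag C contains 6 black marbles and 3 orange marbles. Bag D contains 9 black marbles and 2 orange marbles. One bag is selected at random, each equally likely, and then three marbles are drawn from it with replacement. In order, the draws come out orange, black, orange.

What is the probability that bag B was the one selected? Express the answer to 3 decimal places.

Under each hypothesis, the probability of the observed sequence is: P(data | bag A) = (3/6)(3/6)(3/6) = 0.125; P(data | bag B) = (4/6)(2/6)(4/6) = 0.14815; P(data | bag C) = (3/9)(6/9)(3/9) = 0.074074; P(data | bag D) = (2/11)(9/11)(2/11) = 0.027047.
The prior-weighted likelihoods are 1/4 · 0.125 = 0.03125, 1/4 · 0.14815 = 0.037037, 1/4 · 0.074074 = 0.018519, 1/4 · 0.027047 = 0.0067618; with total 0.093567.
By Bayes' rule, P(bag B | data) = (0.037037) / (0.093567) = 0.39583.

0.396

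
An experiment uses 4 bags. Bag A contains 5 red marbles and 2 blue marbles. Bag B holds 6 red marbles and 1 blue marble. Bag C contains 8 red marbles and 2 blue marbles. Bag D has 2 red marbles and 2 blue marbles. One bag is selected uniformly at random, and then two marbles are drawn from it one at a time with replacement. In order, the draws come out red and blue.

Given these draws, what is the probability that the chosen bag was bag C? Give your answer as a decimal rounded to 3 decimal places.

Under each hypothesis, the probability of the observed sequence is: P(data | bag A) = (5/7)(2/7) = 0.20408; P(data | bag B) = (6/7)(1/7) = 0.12245; P(data | bag C) = (8/10)(2/10) = 0.16; P(data | bag D) = (2/4)(2/4) = 0.25.
Multiplying each by its prior: 1/4 · 0.20408 = 0.05102, 1/4 · 0.12245 = 0.030612, 1/4 · 0.16 = 0.04, 1/4 · 0.25 = 0.0625; summing to 0.18413.
By Bayes' rule, P(bag C | data) = (0.04) / (0.18413) = 0.21723.

0.217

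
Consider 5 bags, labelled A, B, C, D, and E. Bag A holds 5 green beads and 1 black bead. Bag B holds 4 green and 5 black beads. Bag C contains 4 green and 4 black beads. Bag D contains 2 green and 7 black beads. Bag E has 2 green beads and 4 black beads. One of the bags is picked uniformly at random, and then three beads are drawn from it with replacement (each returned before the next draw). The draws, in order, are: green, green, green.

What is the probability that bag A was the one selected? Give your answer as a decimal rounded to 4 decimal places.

Compute the likelihood of the observed sequence for each case: P(data | bag A) = (5/6)(5/6)(5/6) = 0.5787; P(data | bag B) = (4/9)(4/9)(4/9) = 0.087791; P(data | bag C) = (4/8)(4/8)(4/8) = 0.125; P(data | bag D) = (2/9)(2/9)(2/9) = 0.010974; P(data | bag E) = (2/6)(2/6)(2/6) = 0.037037.
The prior-weighted likelihoods are 1/5 · 0.5787 = 0.11574, 1/5 · 0.087791 = 0.017558, 1/5 · 0.125 = 0.025, 1/5 · 0.010974 = 0.0021948, 1/5 · 0.037037 = 0.0074074; summing to 0.1679.
So P(bag A | data) = (0.11574) / (0.1679) = 0.68934.

0.6893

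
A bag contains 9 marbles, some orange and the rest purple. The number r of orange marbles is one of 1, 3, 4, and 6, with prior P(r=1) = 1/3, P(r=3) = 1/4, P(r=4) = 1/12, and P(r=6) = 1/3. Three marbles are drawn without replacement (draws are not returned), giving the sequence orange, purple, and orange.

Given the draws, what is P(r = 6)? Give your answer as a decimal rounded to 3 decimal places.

Compute the likelihood of the observed sequence for each case: P(data | r = 1) = (1/9)(8/8)(0/7) = 0; P(data | r = 3) = (3/9)(6/8)(2/7) = 1/14; P(data | r = 4) = (4/9)(5/8)(3/7) = 5/42; P(data | r = 6) = (6/9)(3/8)(5/7) = 5/28.
Weighting by the prior gives 1/3 · 0 = 0, 1/4 · 1/14 = 1/56, 1/12 · 5/42 = 5/504, 1/3 · 5/28 = 5/84; with total 11/126.
By Bayes' rule, P(r = 6 | data) = (5/84) / (11/126) = 15/22.

0.682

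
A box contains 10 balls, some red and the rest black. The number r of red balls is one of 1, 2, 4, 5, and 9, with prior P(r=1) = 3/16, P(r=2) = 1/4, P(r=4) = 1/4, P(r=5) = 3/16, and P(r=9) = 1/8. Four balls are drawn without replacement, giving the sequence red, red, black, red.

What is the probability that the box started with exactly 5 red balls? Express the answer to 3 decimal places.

Compute the likelihood of the observed sequence for each case: P(data | r = 1) = (1/10)(0/9) = 0; P(data | r = 2) = (2/10)(1/9)(8/8)(0/7) = 0; P(data | r = 4) = (4/10)(3/9)(6/8)(2/7) = 0.028571; P(data | r = 5) = (5/10)(4/9)(5/8)(3/7) = 0.059524; P(data | r = 9) = (9/10)(8/9)(1/8)(7/7) = 0.1.
Multiplying each by its prior: 3/16 · 0 = 0, 1/4 · 0 = 0, 1/4 · 0.028571 = 0.0071429, 3/16 · 0.059524 = 0.011161, 1/8 · 0.1 = 0.0125; summing to 0.030804.
By Bayes' rule, P(r = 5 | data) = (0.011161) / (0.030804) = 0.36232.

0.362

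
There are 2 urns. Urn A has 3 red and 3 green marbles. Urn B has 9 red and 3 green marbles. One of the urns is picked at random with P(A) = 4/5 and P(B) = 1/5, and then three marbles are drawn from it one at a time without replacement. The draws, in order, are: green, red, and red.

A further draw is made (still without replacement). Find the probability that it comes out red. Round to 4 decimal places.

Compute the likelihood of the observed sequence for each case: P(data | urn A) = (3/6)(3/5)(2/4) = 3/20; P(data | urn B) = (3/12)(9/11)(8/10) = 9/55.
Weighting by the prior gives 4/5 · 3/20 = 3/25, 1/5 · 9/55 = 9/275; these sum to 42/275.
The posterior is then P(urn A | data) = 11/14, P(urn B | data) = 3/14.
The predictive probability is P(red next | data) = (1/3)(11/14) + (7/9)(3/14) = 3/7.

0.4286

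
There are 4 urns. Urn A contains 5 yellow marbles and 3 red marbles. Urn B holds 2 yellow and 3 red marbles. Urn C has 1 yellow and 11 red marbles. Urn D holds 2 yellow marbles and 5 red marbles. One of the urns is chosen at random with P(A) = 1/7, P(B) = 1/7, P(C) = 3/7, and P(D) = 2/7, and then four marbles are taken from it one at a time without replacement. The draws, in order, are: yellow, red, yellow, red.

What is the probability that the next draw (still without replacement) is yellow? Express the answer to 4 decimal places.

For each hypothesis, P(data | H) works out to: P(data | urn A) = (5/8)(3/7)(4/6)(2/5) = 1/14; P(data | urn B) = (2/5)(3/4)(1/3)(2/2) = 1/10; P(data | urn C) = (1/12)(11/11)(0/10) = 0; P(data | urn D) = (2/7)(5/6)(1/5)(4/4) = 1/21.
Multiplying each by its prior: 1/7 · 1/14 = 1/98, 1/7 · 1/10 = 1/70, 3/7 · 0 = 0, 2/7 · 1/21 = 2/147; these sum to 4/105.
The posterior is then P(urn A | data) = 15/56, P(urn B | data) = 3/8, P(urn C | data) = 0, P(urn D | data) = 5/14.
The predictive probability is P(yellow next | data) = (3/4)(15/56) + (0)(3/8) + (0)(5/14) = 45/224.

0.2009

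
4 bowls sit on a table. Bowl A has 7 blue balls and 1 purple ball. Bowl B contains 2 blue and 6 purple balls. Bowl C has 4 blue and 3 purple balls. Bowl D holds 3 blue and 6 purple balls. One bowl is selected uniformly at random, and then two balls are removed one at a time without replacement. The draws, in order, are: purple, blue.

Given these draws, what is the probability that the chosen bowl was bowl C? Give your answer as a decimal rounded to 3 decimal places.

0.327

Under each hypothesis, the probability of the observed sequence is: P(data | bowl A) = (1/8)(7/7) = 1/8; P(data | bowl B) = (6/8)(2/7) = 3/14; P(data | bowl C) = (3/7)(4/6) = 2/7; P(data | bowl D) = (6/9)(3/8) = 1/4.
The prior-weighted likelihoods are 1/4 · 1/8 = 1/32, 1/4 · 3/14 = 3/56, 1/4 · 2/7 = 1/14, 1/4 · 1/4 = 1/16; summing to 7/32.
Therefore the posterior P(bowl C | data) = (1/14) / (7/32) = 16/49.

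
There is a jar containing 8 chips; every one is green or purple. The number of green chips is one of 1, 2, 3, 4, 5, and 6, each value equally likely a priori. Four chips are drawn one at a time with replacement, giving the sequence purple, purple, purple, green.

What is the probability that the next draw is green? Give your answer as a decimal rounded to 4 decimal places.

The likelihood of the observed sequence under each hypothesis: P(data | r = 1) = (7/8)(7/8)(7/8)(1/8) = 0.08374; P(data | r = 2) = (6/8)(6/8)(6/8)(2/8) = 0.10547; P(data | r = 3) = (5/8)(5/8)(5/8)(3/8) = 0.091553; P(data | r = 4) = (4/8)(4/8)(4/8)(4/8) = 0.0625; P(data | r = 5) = (3/8)(3/8)(3/8)(5/8) = 0.032959; P(data | r = 6) = (2/8)(2/8)(2/8)(6/8) = 0.011719.
Weighting by the prior gives 1/6 · 0.08374 = 0.013957, 1/6 · 0.10547 = 0.017578, 1/6 · 0.091553 = 0.015259, 1/6 · 0.0625 = 0.010417, 1/6 · 0.032959 = 0.0054932, 1/6 · 0.011719 = 0.0019531; with total 0.064657.
Normalising, the posterior is P(r = 1 | data) = 0.21586, P(r = 2 | data) = 0.27187, P(r = 3 | data) = 0.236, P(r = 4 | data) = 0.16111, P(r = 5 | data) = 0.084959, P(r = 6 | data) = 0.030208.
The predictive probability is P(green next | data) = (1/8)(0.21586) + (1/4)(0.27187) + (3/8)(0.236) + (1/2)(0.16111) + (5/8)(0.084959) + (3/4)(0.030208) = 0.33976.

0.3398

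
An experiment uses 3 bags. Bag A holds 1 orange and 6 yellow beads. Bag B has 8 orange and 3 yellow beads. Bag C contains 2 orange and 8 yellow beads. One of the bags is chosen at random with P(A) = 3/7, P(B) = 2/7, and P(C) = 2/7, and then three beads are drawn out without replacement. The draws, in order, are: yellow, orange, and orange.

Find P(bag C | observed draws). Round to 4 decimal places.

0.1158

For each hypothesis, P(data | H) works out to: P(data | bag A) = (6/7)(1/6)(0/5) = 0; P(data | bag B) = (3/11)(8/10)(7/9) = 28/165; P(data | bag C) = (8/10)(2/9)(1/8) = 1/45.
The prior-weighted likelihoods are 3/7 · 0 = 0, 2/7 · 28/165 = 8/165, 2/7 · 1/45 = 2/315; summing to 38/693.
Hence P(bag C | data) = (2/315) / (38/693) = 11/95.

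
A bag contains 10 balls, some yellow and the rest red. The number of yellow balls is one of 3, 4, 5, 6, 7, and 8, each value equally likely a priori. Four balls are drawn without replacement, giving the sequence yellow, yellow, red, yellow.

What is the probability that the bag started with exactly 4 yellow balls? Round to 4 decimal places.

The likelihood of the observed sequence under each hypothesis: P(data | r = 3) = (3/10)(2/9)(7/8)(1/7) = 1/120; P(data | r = 4) = (4/10)(3/9)(6/8)(2/7) = 1/35; P(data | r = 5) = (5/10)(4/9)(5/8)(3/7) = 5/84; P(data | r = 6) = (6/10)(5/9)(4/8)(4/7) = 2/21; P(data | r = 7) = (7/10)(6/9)(3/8)(5/7) = 1/8; P(data | r = 8) = (8/10)(7/9)(2/8)(6/7) = 2/15.
Multiplying each by its prior: 1/6 · 1/120 = 1/720, 1/6 · 1/35 = 1/210, 1/6 · 5/84 = 5/504, 1/6 · 2/21 = 1/63, 1/6 · 1/8 = 1/48, 1/6 · 2/15 = 1/45; summing to 3/40.
Hence P(r = 4 | data) = (1/210) / (3/40) = 4/63.

0.0635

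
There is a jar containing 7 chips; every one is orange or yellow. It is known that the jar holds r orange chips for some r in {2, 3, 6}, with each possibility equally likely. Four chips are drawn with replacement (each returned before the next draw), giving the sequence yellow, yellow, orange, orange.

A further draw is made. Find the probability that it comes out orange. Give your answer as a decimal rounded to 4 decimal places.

0.4327

For each hypothesis, P(data | H) works out to: P(data | r = 2) = (5/7)(5/7)(2/7)(2/7) = 0.041649; P(data | r = 3) = (4/7)(4/7)(3/7)(3/7) = 0.059975; P(data | r = 6) = (1/7)(1/7)(6/7)(6/7) = 0.014994.
The prior-weighted likelihoods are 1/3 · 0.041649 = 0.013883, 1/3 · 0.059975 = 0.019992, 1/3 · 0.014994 = 0.0049979; summing to 0.038873.
The posterior is then P(r = 2 | data) = 0.35714, P(r = 3 | data) = 0.51429, P(r = 6 | data) = 0.12857.
The predictive probability is P(orange next | data) = (2/7)(0.35714) + (3/7)(0.51429) + (6/7)(0.12857) = 0.43265.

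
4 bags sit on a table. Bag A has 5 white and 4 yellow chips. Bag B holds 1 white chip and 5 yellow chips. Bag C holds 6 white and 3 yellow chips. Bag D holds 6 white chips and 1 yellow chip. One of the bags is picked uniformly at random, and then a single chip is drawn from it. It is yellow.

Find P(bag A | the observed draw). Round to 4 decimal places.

0.2534

For each hypothesis, P(data | H) works out to: P(data | bag A) = (4/9) = 4/9; P(data | bag B) = (5/6) = 5/6; P(data | bag C) = (3/9) = 1/3; P(data | bag D) = (1/7) = 1/7.
Multiplying each by its prior: 1/4 · 4/9 = 1/9, 1/4 · 5/6 = 5/24, 1/4 · 1/3 = 1/12, 1/4 · 1/7 = 1/28; these sum to 221/504.
So P(bag A | data) = (1/9) / (221/504) = 56/221.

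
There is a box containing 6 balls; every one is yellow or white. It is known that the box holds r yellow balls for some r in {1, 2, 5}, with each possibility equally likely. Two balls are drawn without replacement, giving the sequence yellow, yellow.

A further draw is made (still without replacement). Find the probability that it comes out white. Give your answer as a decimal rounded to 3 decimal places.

0.318

The likelihood of the observed sequence under each hypothesis: P(data | r = 1) = (1/6)(0/5) = 0; P(data | r = 2) = (2/6)(1/5) = 1/15; P(data | r = 5) = (5/6)(4/5) = 2/3.
Weighting by the prior gives 1/3 · 0 = 0, 1/3 · 1/15 = 1/45, 1/3 · 2/3 = 2/9; these sum to 11/45.
Dividing through by the total gives posterior P(r = 1 | data) = 0, P(r = 2 | data) = 1/11, P(r = 5 | data) = 10/11.
Averaging over the posterior, P(white next | data) = (1)(1/11) + (1/4)(10/11) = 7/22.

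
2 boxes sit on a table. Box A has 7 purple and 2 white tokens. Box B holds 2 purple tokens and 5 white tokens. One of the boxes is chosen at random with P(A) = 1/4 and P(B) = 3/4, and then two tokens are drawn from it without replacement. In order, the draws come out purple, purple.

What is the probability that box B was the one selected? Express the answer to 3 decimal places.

0.197

Compute the likelihood of the observed sequence for each case: P(data | box A) = (7/9)(6/8) = 7/12; P(data | box B) = (2/7)(1/6) = 1/21.
Weighting by the prior gives 1/4 · 7/12 = 7/48, 3/4 · 1/21 = 1/28; with total 61/336.
Hence P(box B | data) = (1/28) / (61/336) = 12/61.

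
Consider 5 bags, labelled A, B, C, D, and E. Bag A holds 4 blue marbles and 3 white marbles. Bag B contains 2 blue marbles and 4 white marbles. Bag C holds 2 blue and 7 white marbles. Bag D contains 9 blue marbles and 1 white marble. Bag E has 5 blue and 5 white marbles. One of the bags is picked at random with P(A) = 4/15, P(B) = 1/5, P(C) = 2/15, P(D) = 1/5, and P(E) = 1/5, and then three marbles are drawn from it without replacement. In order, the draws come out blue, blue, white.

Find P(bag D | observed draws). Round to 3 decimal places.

Compute the likelihood of the observed sequence for each case: P(data | bag A) = (4/7)(3/6)(3/5) = 0.17143; P(data | bag B) = (2/6)(1/5)(4/4) = 0.066667; P(data | bag C) = (2/9)(1/8)(7/7) = 0.027778; P(data | bag D) = (9/10)(8/9)(1/8) = 0.1; P(data | bag E) = (5/10)(4/9)(5/8) = 0.13889.
Weighting by the prior gives 4/15 · 0.17143 = 0.045714, 1/5 · 0.066667 = 0.013333, 2/15 · 0.027778 = 0.0037037, 1/5 · 0.1 = 0.02, 1/5 · 0.13889 = 0.027778; these sum to 0.11053.
So P(bag D | data) = (0.02) / (0.11053) = 0.18095.

0.181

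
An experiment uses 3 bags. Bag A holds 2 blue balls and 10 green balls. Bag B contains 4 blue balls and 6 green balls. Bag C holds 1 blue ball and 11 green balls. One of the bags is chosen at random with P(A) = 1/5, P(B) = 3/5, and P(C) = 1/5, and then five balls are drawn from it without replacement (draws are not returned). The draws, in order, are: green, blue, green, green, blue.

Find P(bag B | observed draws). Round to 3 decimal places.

Compute the likelihood of the observed sequence for each case: P(data | bag A) = (10/12)(2/11)(9/10)(8/9)(1/8) = 0.015152; P(data | bag B) = (6/10)(4/9)(5/8)(4/7)(3/6) = 0.047619; P(data | bag C) = (11/12)(1/11)(10/10)(9/9)(0/8) = 0.
The prior-weighted likelihoods are 1/5 · 0.015152 = 0.0030303, 3/5 · 0.047619 = 0.028571, 1/5 · 0 = 0; these sum to 0.031602.
Hence P(bag B | data) = (0.028571) / (0.031602) = 0.90411.

0.904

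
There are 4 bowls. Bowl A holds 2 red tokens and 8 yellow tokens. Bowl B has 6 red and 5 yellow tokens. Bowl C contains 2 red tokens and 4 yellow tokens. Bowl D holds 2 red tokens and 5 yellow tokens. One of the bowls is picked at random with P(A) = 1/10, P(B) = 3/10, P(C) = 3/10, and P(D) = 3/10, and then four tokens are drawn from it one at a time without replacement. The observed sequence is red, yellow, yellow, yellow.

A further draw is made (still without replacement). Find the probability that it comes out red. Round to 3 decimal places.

For each hypothesis, P(data | H) works out to: P(data | bowl A) = (2/10)(8/9)(7/8)(6/7) = 0.13333; P(data | bowl B) = (6/11)(5/10)(4/9)(3/8) = 0.045455; P(data | bowl C) = (2/6)(4/5)(3/4)(2/3) = 0.13333; P(data | bowl D) = (2/7)(5/6)(4/5)(3/4) = 0.14286.
Multiplying each by its prior: 1/10 · 0.13333 = 0.013333, 3/10 · 0.045455 = 0.013636, 3/10 · 0.13333 = 0.04, 3/10 · 0.14286 = 0.042857; with total 0.10983.
The posterior is then P(bowl A | data) = 0.1214, P(bowl B | data) = 0.12416, P(bowl C | data) = 0.36421, P(bowl D | data) = 0.39022.
Averaging over the posterior, P(red next | data) = (1/6)(0.1214) + (5/7)(0.12416) + (1/2)(0.36421) + (1/3)(0.39022) = 0.4211.

0.421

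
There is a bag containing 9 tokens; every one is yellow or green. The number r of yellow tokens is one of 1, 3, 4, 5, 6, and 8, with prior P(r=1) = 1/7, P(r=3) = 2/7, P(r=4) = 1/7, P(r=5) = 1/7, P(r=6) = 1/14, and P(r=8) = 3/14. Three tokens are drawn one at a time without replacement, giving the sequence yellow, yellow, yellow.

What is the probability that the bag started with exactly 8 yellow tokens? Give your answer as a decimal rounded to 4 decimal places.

0.7636

The likelihood of the observed sequence under each hypothesis: P(data | r = 1) = (1/9)(0/8) = 0; P(data | r = 3) = (3/9)(2/8)(1/7) = 1/84; P(data | r = 4) = (4/9)(3/8)(2/7) = 1/21; P(data | r = 5) = (5/9)(4/8)(3/7) = 5/42; P(data | r = 6) = (6/9)(5/8)(4/7) = 5/21; P(data | r = 8) = (8/9)(7/8)(6/7) = 2/3.
Multiplying each by its prior: 1/7 · 0 = 0, 2/7 · 1/84 = 1/294, 1/7 · 1/21 = 1/147, 1/7 · 5/42 = 5/294, 1/14 · 5/21 = 5/294, 3/14 · 2/3 = 1/7; these sum to 55/294.
Hence P(r = 8 | data) = (1/7) / (55/294) = 42/55.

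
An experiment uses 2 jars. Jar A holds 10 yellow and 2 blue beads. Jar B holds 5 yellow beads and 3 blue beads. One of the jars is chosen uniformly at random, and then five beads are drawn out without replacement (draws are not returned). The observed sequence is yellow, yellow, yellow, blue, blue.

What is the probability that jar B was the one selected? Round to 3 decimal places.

For each hypothesis, P(data | H) works out to: P(data | jar A) = (10/12)(9/11)(8/10)(2/9)(1/8) = 0.015152; P(data | jar B) = (5/8)(4/7)(3/6)(3/5)(2/4) = 0.053571.
Weighting by the prior gives 1/2 · 0.015152 = 0.0075758, 1/2 · 0.053571 = 0.026786; with total 0.034361.
Hence P(jar B | data) = (0.026786) / (0.034361) = 0.77953.

0.780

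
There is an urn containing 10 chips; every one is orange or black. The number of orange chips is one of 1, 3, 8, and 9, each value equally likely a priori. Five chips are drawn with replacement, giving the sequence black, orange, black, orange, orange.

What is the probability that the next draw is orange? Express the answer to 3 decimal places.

Compute the likelihood of the observed sequence for each case: P(data | r = 1) = (9/10)(1/10)(9/10)(1/10)(1/10) = 0.00081; P(data | r = 3) = (7/10)(3/10)(7/10)(3/10)(3/10) = 0.01323; P(data | r = 8) = (2/10)(8/10)(2/10)(8/10)(8/10) = 0.02048; P(data | r = 9) = (1/10)(9/10)(1/10)(9/10)(9/10) = 0.00729.
Multiplying each by its prior: 1/4 · 0.00081 = 0.0002025, 1/4 · 0.01323 = 0.0033075, 1/4 · 0.02048 = 0.00512, 1/4 · 0.00729 = 0.0018225; with total 0.010452.
Dividing through by the total gives posterior P(r = 1 | data) = 0.019373, P(r = 3 | data) = 0.31643, P(r = 8 | data) = 0.48983, P(r = 9 | data) = 0.17436.
Averaging over the posterior, P(orange next | data) = (1/10)(0.019373) + (3/10)(0.31643) + (4/5)(0.48983) + (9/10)(0.17436) = 0.64566.

0.646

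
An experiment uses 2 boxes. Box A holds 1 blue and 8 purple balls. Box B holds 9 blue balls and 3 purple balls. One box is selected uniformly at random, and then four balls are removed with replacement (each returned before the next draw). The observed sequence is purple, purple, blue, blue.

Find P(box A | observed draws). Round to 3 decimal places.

0.217

The likelihood of the observed sequence under each hypothesis: P(data | box A) = (8/9)(8/9)(1/9)(1/9) = 0.0097546; P(data | box B) = (3/12)(3/12)(9/12)(9/12) = 0.035156.
The prior-weighted likelihoods are 1/2 · 0.0097546 = 0.0048773, 1/2 · 0.035156 = 0.017578; with total 0.022455.
Hence P(box A | data) = (0.0048773) / (0.022455) = 0.2172.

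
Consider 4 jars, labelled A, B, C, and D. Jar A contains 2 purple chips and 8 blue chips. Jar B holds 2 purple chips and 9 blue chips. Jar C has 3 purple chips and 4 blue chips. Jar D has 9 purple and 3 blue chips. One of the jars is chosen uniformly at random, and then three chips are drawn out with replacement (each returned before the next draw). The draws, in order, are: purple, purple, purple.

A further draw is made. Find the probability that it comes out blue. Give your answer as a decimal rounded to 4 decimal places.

0.3144

The likelihood of the observed sequence under each hypothesis: P(data | jar A) = (2/10)(2/10)(2/10) = 0.008; P(data | jar B) = (2/11)(2/11)(2/11) = 0.0060105; P(data | jar C) = (3/7)(3/7)(3/7) = 0.078717; P(data | jar D) = (9/12)(9/12)(9/12) = 0.42188.
Multiplying each by its prior: 1/4 · 0.008 = 0.002, 1/4 · 0.0060105 = 0.0015026, 1/4 · 0.078717 = 0.019679, 1/4 · 0.42188 = 0.10547; summing to 0.12865.
Dividing through by the total gives posterior P(jar A | data) = 0.015546, P(jar B | data) = 0.01168, P(jar C | data) = 0.15297, P(jar D | data) = 0.81981.
So P(blue next | data) = Σ P(blue next | H) P(H | data) = (4/5)(0.015546) + (9/11)(0.01168) + (4/7)(0.15297) + (1/4)(0.81981) = 0.31435.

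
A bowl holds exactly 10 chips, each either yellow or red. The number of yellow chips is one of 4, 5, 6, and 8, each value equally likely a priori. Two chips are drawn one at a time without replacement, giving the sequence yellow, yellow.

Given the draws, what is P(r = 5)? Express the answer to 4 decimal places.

0.1695

For each hypothesis, P(data | H) works out to: P(data | r = 4) = (4/10)(3/9) = 2/15; P(data | r = 5) = (5/10)(4/9) = 2/9; P(data | r = 6) = (6/10)(5/9) = 1/3; P(data | r = 8) = (8/10)(7/9) = 28/45.
Multiplying each by its prior: 1/4 · 2/15 = 1/30, 1/4 · 2/9 = 1/18, 1/4 · 1/3 = 1/12, 1/4 · 28/45 = 7/45; with total 59/180.
By Bayes' rule, P(r = 5 | data) = (1/18) / (59/180) = 10/59.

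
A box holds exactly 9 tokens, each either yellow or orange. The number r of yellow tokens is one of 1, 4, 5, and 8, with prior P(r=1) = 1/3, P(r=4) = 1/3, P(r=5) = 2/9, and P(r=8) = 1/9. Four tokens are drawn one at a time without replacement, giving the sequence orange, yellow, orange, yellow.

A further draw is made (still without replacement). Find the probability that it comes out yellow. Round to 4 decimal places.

For each hypothesis, P(data | H) works out to: P(data | r = 1) = (8/9)(1/8)(7/7)(0/6) = 0; P(data | r = 4) = (5/9)(4/8)(4/7)(3/6) = 5/63; P(data | r = 5) = (4/9)(5/8)(3/7)(4/6) = 5/63; P(data | r = 8) = (1/9)(8/8)(0/7) = 0.
Weighting by the prior gives 1/3 · 0 = 0, 1/3 · 5/63 = 5/189, 2/9 · 5/63 = 10/567, 1/9 · 0 = 0; summing to 25/567.
Normalising, the posterior is P(r = 1 | data) = 0, P(r = 4 | data) = 3/5, P(r = 5 | data) = 2/5, P(r = 8 | data) = 0.
The predictive probability is P(yellow next | data) = (2/5)(3/5) + (3/5)(2/5) = 12/25.

0.4800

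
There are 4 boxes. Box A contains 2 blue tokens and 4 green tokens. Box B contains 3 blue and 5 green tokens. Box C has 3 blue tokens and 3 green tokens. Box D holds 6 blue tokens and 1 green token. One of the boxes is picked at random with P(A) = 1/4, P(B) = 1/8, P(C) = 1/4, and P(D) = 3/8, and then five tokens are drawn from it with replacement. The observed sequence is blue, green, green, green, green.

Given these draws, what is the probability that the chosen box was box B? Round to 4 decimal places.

0.2266

Compute the likelihood of the observed sequence for each case: P(data | box A) = (2/6)(4/6)(4/6)(4/6)(4/6) = 0.065844; P(data | box B) = (3/8)(5/8)(5/8)(5/8)(5/8) = 0.05722; P(data | box C) = (3/6)(3/6)(3/6)(3/6)(3/6) = 0.03125; P(data | box D) = (6/7)(1/7)(1/7)(1/7)(1/7) = 0.00035699.
Weighting by the prior gives 1/4 · 0.065844 = 0.016461, 1/8 · 0.05722 = 0.0071526, 1/4 · 0.03125 = 0.0078125, 3/8 · 0.00035699 = 0.00013387; with total 0.03156.
Hence P(box B | data) = (0.0071526) / (0.03156) = 0.22663.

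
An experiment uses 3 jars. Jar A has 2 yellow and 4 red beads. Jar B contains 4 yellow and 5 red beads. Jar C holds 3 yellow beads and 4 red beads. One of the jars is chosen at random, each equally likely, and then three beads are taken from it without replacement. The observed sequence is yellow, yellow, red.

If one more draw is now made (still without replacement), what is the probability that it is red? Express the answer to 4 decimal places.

For each hypothesis, P(data | H) works out to: P(data | jar A) = (2/6)(1/5)(4/4) = 1/15; P(data | jar B) = (4/9)(3/8)(5/7) = 5/42; P(data | jar C) = (3/7)(2/6)(4/5) = 4/35.
The prior-weighted likelihoods are 1/3 · 1/15 = 1/45, 1/3 · 5/42 = 5/126, 1/3 · 4/35 = 4/105; summing to 1/10.
Dividing through by the total gives posterior P(jar A | data) = 2/9, P(jar B | data) = 25/63, P(jar C | data) = 8/21.
The predictive probability is P(red next | data) = (1)(2/9) + (2/3)(25/63) + (3/4)(8/21) = 146/189.

0.7725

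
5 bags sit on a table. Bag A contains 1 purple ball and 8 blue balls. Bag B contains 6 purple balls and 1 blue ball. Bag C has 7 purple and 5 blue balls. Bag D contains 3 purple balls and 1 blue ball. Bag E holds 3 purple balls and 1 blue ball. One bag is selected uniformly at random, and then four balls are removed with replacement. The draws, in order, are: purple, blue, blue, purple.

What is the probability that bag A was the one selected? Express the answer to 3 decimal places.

For each hypothesis, P(data | H) works out to: P(data | bag A) = (1/9)(8/9)(8/9)(1/9) = 0.0097546; P(data | bag B) = (6/7)(1/7)(1/7)(6/7) = 0.014994; P(data | bag C) = (7/12)(5/12)(5/12)(7/12) = 0.059076; P(data | bag D) = (3/4)(1/4)(1/4)(3/4) = 0.035156; P(data | bag E) = (3/4)(1/4)(1/4)(3/4) = 0.035156.
The prior-weighted likelihoods are 1/5 · 0.0097546 = 0.0019509, 1/5 · 0.014994 = 0.0029988, 1/5 · 0.059076 = 0.011815, 1/5 · 0.035156 = 0.0070313, 1/5 · 0.035156 = 0.0070313; summing to 0.030827.
Therefore the posterior P(bag A | data) = (0.0019509) / (0.030827) = 0.063285.

0.063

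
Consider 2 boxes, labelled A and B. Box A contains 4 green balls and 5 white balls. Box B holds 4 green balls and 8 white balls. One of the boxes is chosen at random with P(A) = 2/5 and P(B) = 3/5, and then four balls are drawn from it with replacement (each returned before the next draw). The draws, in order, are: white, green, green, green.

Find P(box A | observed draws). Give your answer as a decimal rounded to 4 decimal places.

0.5684

Under each hypothesis, the probability of the observed sequence is: P(data | box A) = (5/9)(4/9)(4/9)(4/9) = 0.048773; P(data | box B) = (8/12)(4/12)(4/12)(4/12) = 0.024691.
The prior-weighted likelihoods are 2/5 · 0.048773 = 0.019509, 3/5 · 0.024691 = 0.014815; summing to 0.034324.
Therefore the posterior P(box A | data) = (0.019509) / (0.034324) = 0.56838.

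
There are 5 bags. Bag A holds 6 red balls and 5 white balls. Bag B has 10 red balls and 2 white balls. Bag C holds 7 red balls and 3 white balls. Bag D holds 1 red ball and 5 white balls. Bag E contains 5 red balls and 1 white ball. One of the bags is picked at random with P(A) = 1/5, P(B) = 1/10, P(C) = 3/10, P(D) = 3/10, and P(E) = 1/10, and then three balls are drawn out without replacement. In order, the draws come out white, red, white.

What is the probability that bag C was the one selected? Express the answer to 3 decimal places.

Compute the likelihood of the observed sequence for each case: P(data | bag A) = (5/11)(6/10)(4/9) = 0.12121; P(data | bag B) = (2/12)(10/11)(1/10) = 0.015152; P(data | bag C) = (3/10)(7/9)(2/8) = 0.058333; P(data | bag D) = (5/6)(1/5)(4/4) = 0.16667; P(data | bag E) = (1/6)(5/5)(0/4) = 0.
Multiplying each by its prior: 1/5 · 0.12121 = 0.024242, 1/10 · 0.015152 = 0.0015152, 3/10 · 0.058333 = 0.0175, 3/10 · 0.16667 = 0.05, 1/10 · 0 = 0; summing to 0.093258.
Hence P(bag C | data) = (0.0175) / (0.093258) = 0.18765.

0.188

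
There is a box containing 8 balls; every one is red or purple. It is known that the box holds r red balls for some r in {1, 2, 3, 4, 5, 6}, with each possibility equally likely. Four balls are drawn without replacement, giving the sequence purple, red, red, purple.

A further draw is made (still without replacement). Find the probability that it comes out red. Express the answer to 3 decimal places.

The likelihood of the observed sequence under each hypothesis: P(data | r = 1) = (7/8)(1/7)(0/6) = 0; P(data | r = 2) = (6/8)(2/7)(1/6)(5/5) = 1/28; P(data | r = 3) = (5/8)(3/7)(2/6)(4/5) = 1/14; P(data | r = 4) = (4/8)(4/7)(3/6)(3/5) = 3/35; P(data | r = 5) = (3/8)(5/7)(4/6)(2/5) = 1/14; P(data | r = 6) = (2/8)(6/7)(5/6)(1/5) = 1/28.
Weighting by the prior gives 1/6 · 0 = 0, 1/6 · 1/28 = 1/168, 1/6 · 1/14 = 1/84, 1/6 · 3/35 = 1/70, 1/6 · 1/14 = 1/84, 1/6 · 1/28 = 1/168; with total 1/20.
Dividing through by the total gives posterior P(r = 1 | data) = 0, P(r = 2 | data) = 5/42, P(r = 3 | data) = 5/21, P(r = 4 | data) = 2/7, P(r = 5 | data) = 5/21, P(r = 6 | data) = 5/42.
The predictive probability is P(red next | data) = (0)(5/42) + (1/4)(5/21) + (1/2)(2/7) + (3/4)(5/21) + (1)(5/42) = 1/2.

0.500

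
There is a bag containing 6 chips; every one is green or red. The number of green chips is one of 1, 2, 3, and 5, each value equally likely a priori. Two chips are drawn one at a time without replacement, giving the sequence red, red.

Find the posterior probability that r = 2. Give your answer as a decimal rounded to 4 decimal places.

Under each hypothesis, the probability of the observed sequence is: P(data | r = 1) = (5/6)(4/5) = 2/3; P(data | r = 2) = (4/6)(3/5) = 2/5; P(data | r = 3) = (3/6)(2/5) = 1/5; P(data | r = 5) = (1/6)(0/5) = 0.
Weighting by the prior gives 1/4 · 2/3 = 1/6, 1/4 · 2/5 = 1/10, 1/4 · 1/5 = 1/20, 1/4 · 0 = 0; these sum to 19/60.
Therefore the posterior P(r = 2 | data) = (1/10) / (19/60) = 6/19.

0.3158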